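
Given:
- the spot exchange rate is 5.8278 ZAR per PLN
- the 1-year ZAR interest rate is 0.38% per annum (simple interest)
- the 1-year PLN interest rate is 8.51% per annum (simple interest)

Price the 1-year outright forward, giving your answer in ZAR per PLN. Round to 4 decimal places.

5.3912

T = 1 year.
Growth of 1 ZAR over T: 1 + 0.0038×1 = 1.003800.
Growth of 1 PLN over T: 1 + 0.0851×1 = 1.085100.
Forward (ZAR per PLN) = 5.8278 × 1.003800 / 1.085100 = 5.391158.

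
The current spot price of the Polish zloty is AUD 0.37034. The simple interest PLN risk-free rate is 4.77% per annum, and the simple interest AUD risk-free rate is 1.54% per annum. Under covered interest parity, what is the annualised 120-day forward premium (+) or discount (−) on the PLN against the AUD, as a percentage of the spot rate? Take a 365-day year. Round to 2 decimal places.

-3.18%

T = 120/365 years.
No-arbitrage forward: 0.37034 × 1.005063 / 1.0156822 = 0.36646801 AUD/PLN.
(F − S)/S ÷ T = (0.36646801 − 0.37034)/0.37034/(120/365) = -0.031801 → -3.18%.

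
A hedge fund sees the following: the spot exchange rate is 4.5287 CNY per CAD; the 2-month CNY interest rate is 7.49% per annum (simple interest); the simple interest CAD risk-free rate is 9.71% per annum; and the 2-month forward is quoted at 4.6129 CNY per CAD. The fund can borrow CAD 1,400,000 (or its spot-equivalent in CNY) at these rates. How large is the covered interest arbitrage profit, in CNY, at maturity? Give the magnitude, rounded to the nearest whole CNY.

CNY 143,246

T = 2/12 years.
Route A — deposit CAD, sell forward: 1,400,000 × 1.016183333 × 4.6129 = CNY 6,562,572.94.
Route B — convert at spot, deposit CNY: 1,400,000 × 4.5287 × 1.012483333 = CNY 6,419,326.58.
The quoted forward overvalues CAD, so borrow CNY, buy CAD at spot, deposit the CAD at 9.71%, and sell the proceeds forward at 4.6129.
Profit = 6,562,572.94 − 6,419,326.58 = CNY 143,246.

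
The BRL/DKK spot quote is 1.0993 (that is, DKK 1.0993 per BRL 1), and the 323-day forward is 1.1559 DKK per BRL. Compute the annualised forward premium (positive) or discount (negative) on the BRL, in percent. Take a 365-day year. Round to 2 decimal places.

T = 323/365 years.
BRL trades forward at +5.14873% vs spot over the period.
×(1/T) gives 5.82% p.a.

+5.82%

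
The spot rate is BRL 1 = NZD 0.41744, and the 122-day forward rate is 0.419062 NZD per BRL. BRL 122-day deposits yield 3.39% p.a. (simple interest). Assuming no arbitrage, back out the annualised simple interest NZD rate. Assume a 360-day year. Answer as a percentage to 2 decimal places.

T = 122/360 years.
CIP gives F = S · g_NZD/g_BRL, so g_NZD/g_BRL = 0.419062/0.41744 = 1.0038856.
BRL growth factor: 1 + 0.0339×122/360 = 1.0114883.
Hence g_NZD = 1.0154185.
(1.0154185 − 1)/T = 0.045497, i.e. 4.55%.

4.55%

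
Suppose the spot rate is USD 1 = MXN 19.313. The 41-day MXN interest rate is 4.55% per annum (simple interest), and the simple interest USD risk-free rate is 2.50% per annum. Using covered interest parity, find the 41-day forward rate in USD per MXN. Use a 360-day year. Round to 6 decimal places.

0.051658

T = 41/360 years.
MXN accumulates by 1 + 0.0455×41/360 = 1.0051819.
USD accumulates by 1 + 0.0250×41/360 = 1.0028472.
So F = 19.313 × 1.0051819 / 1.0028472 = 19.35796 (MXN/USD).
Invert for USD per MXN: 1 / 19.35796 = 0.051658.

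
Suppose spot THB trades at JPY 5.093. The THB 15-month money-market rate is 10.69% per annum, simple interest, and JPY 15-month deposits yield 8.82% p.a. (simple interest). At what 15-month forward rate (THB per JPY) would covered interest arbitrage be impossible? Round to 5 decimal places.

0.20048

T = 15/12 years.
JPY growth factor: 1 + 0.0882×15/12 = 1.110250.
THB growth factor: 1 + 0.1069×15/12 = 1.133625.
Forward (JPY per THB) = 5.093 × 1.110250 / 1.133625 = 4.987984.
Quoted the other way: 1/4.987984 = 0.20048 THB per JPY.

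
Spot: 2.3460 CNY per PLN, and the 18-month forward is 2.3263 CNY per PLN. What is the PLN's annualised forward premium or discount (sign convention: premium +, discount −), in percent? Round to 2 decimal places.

-0.56%

T = 18/12 years.
PLN trades forward at -0.83973% vs spot over the period.
Annualise by dividing by T: -0.0083973 / (18/12) = -0.005598 → -0.56%.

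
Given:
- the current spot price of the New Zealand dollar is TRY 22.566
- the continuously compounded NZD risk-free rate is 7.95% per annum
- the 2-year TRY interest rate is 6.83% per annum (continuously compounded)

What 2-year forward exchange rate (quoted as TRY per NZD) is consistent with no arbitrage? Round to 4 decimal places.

T = 2 years.
TRY accumulates by e^(0.0683×2) = 1.14636951.
NZD growth factor: e^(0.0795×2) = 1.17233795.
So F = 22.566 × 1.14636951 / 1.17233795 = 22.066141 (TRY/NZD).

22.0661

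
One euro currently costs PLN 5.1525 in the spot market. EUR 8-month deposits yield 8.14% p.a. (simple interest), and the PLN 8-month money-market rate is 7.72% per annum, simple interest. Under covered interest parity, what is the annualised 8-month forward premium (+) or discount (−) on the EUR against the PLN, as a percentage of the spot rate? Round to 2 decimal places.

-0.40%

T = 8/12 years.
CIP forward (PLN per EUR) = 5.1525 × 1.0514667/1.0542667 = 5.1388156.
Annualised premium = (F − S)/S × (1/T) = (5.1388156 − 5.1525)/5.1525 ÷ (8/12) = -0.40%.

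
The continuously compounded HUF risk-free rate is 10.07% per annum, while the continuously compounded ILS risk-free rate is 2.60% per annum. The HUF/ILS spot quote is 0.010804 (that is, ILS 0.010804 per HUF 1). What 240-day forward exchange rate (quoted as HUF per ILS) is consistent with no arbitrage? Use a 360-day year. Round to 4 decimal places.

97.2844

T = 240/360 years.
ILS accumulates by e^(0.0260×240/360) = 1.01748443.
HUF growth factor: e^(0.1007×240/360) = 1.06943806.
So F = 0.010804 × 1.01748443 / 1.06943806 = 0.010279138 (ILS/HUF).
Quoted the other way: 1/0.010279138 = 97.2844 HUF per ILS.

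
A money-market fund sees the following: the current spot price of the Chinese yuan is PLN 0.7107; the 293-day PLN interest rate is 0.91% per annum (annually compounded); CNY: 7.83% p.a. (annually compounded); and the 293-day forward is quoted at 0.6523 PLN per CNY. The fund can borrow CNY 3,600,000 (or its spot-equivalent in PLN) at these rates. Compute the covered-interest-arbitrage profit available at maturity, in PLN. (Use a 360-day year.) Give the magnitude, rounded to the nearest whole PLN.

T = 293/360 years.
Route A — deposit CNY, sell forward: 3,600,000 × 1.063276954 × 0.6523 = PLN 2,496,872.01.
Route B — convert at spot, deposit PLN: 3,600,000 × 0.7107 × 1.00740014 = PLN 2,577,453.41.
The quoted forward undervalues CNY, so borrow CNY, convert to PLN at spot, deposit the PLN at 0.91%, and buy CNY forward at 0.6523 to cover the loan.
Arbitrage profit = |2,496,872.01 − 2,577,453.41| = PLN 80,581.

PLN 80,581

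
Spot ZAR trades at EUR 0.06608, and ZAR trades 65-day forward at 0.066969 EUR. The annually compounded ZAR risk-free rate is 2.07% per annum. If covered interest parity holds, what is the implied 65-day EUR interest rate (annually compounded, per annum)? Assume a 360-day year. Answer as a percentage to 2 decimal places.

T = 65/360 years.
CIP gives F = S · g_EUR/g_ZAR, so g_EUR/g_ZAR = 0.066969/0.06608 = 1.0134534.
ZAR growth factor: (1 + 0.0207)^(65/360) = 1.0037062.
That pins the EUR growth at 1.0172095.
r = 1.0172095^(360/65) − 1 = 0.099113 → 9.91%.

9.91%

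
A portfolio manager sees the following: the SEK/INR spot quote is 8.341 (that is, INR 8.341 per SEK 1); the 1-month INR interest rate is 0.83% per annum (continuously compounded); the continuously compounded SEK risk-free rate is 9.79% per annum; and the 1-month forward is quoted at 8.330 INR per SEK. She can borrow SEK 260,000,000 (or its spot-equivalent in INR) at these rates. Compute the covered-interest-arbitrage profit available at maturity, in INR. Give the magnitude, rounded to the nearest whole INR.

INR 13,381,082

T = 1/12 years.
Keep in SEK, deliver into the forward: 260,000,000·1.008191703221·8.330 = INR 2,183,541,590.84.
Swap to INR now, deposit: 260,000,000·8.341·1.000691905923 = INR 2,170,160,508.70.
The quoted forward overvalues SEK, so borrow INR, buy SEK at spot, deposit the SEK at 9.79%, and sell the proceeds forward at 8.330.
Arbitrage profit = |2,183,541,590.84 − 2,170,160,508.70| = INR 13,381,082.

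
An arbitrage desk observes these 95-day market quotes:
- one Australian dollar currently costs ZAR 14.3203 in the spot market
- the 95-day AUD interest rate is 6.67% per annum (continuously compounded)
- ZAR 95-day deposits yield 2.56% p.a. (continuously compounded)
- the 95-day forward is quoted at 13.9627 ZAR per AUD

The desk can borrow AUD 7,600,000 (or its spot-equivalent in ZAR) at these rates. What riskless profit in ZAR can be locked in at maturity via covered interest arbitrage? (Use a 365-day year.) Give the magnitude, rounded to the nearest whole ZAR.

ZAR 1,587,050

T = 95/365 years.
Invest the AUD and cover forward: 7,600,000 × 1.01751183933 × 13.9627 = ZAR 107,974,815.45.
Convert at spot and invest in ZAR: 7,600,000 × 14.3203 × 1.00668526096 = ZAR 109,561,865.56.
The quoted forward undervalues AUD, so borrow AUD, convert to ZAR at spot, deposit the ZAR at 2.56%, and buy AUD forward at 13.9627 to cover the loan.
The gap between the two covered legs is ZAR 1,587,050.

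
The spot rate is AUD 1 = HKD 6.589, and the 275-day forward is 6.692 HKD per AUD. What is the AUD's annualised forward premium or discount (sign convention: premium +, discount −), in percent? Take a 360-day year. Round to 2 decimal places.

T = 275/360 years.
AUD trades forward at +1.56321% vs spot over the period.
Per annum: 0.0156321 / (275/360) = 0.020464 = 2.05%.

+2.05%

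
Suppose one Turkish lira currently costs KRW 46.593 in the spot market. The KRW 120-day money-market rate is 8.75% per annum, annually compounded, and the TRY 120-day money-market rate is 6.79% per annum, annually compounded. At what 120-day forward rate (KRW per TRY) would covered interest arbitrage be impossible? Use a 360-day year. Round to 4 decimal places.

46.8763

T = 120/360 years.
KRW accumulates by (1 + 0.0875)^(120/360) = 1.02835506.
Growth of 1 TRY over T: (1 + 0.0679)^(120/360) = 1.02213956.
So F = 46.593 × 1.02835506 / 1.02213956 = 46.876326 (KRW/TRY).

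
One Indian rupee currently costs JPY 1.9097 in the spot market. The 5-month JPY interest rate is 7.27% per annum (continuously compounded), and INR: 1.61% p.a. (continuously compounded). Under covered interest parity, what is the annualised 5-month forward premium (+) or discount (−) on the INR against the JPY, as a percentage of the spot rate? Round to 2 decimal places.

T = 5/12 years.
F = S · g_JPY/g_INR = 1.9097 × 1.0307551/1.0067309 = 1.9552723.
Annualised premium = (F − S)/S × (1/T) = (1.9552723 − 1.9097)/1.9097 ÷ (5/12) = 5.73%.

+5.73%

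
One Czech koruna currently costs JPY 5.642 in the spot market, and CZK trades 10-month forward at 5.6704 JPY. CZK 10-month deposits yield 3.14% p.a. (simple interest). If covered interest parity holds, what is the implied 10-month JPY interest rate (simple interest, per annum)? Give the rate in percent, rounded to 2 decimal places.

T = 10/12 years.
F/S = 5.6704/5.642 = 1.0050337 = (growth of JPY) / (growth of CZK).
The CZK side grows by 1 + 0.0314×10/12 = 1.0261667.
Hence g_JPY = 1.0313321.
(1.0313321 − 1)/T = 0.037599, i.e. 3.76%.

3.76%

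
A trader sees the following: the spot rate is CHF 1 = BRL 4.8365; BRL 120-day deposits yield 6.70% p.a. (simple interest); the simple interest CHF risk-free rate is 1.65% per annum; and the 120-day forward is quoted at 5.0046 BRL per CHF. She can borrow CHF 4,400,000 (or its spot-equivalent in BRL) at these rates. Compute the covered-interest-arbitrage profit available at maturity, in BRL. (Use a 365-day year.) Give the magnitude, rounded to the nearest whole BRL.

T = 120/365 years.
Keep in CHF, deliver into the forward: 4,400,000·1.0054246575·5.0046 = BRL 22,139,692.26.
Swap to BRL now, deposit: 4,400,000·4.8365·1.0220273973 = BRL 21,749,356.23.
The quoted forward overvalues CHF, so borrow BRL, buy CHF at spot, deposit the CHF at 1.65%, and sell the proceeds forward at 5.0046.
Arbitrage profit = |22,139,692.26 − 21,749,356.23| = BRL 390,336.

BRL 390,336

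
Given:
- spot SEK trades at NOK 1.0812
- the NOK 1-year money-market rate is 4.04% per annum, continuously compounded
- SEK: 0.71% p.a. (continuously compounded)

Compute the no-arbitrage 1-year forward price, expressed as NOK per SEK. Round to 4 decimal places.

T = 1 year.
Growth of 1 NOK over T: e^(0.0404×1) = 1.0412272.
SEK accumulates by e^(0.0071×1) = 1.0071253.
CIP: F = S · (grow NOK)/(grow SEK) = 1.0812 × 1.0412272/1.0071253 = 1.117810 NOK per SEK.

1.1178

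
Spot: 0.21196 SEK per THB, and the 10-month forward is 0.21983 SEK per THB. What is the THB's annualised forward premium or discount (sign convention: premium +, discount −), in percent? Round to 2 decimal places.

+4.46%

T = 10/12 years.
(F − S)/S = (0.21983 − 0.21196)/0.21196 = 0.0371296.
×(1/T) gives 4.46% p.a.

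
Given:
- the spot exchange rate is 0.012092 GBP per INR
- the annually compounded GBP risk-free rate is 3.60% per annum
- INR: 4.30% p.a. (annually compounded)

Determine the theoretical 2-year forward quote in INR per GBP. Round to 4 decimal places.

83.8206

T = 2 years.
Growth of 1 GBP over T: (1 + 0.0360)^2 = 1.073296.
Growth of 1 INR over T: (1 + 0.0430)^2 = 1.087849.
So F = 0.012092 × 1.073296 / 1.087849 = 0.011930236 (GBP/INR).
Quoted the other way: 1/0.011930236 = 83.8206 INR per GBP.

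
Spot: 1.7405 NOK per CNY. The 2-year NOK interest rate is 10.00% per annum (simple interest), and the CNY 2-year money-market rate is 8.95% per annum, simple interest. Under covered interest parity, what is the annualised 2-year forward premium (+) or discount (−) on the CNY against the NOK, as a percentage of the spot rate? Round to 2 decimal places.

+0.89%

T = 2 years.
CIP forward (NOK per CNY) = 1.7405 × 1.200000/1.179000 = 1.7715013.
Annualised premium = (F − S)/S × (1/T) = (1.7715013 − 1.7405)/1.7405 ÷ 2 = 0.89%.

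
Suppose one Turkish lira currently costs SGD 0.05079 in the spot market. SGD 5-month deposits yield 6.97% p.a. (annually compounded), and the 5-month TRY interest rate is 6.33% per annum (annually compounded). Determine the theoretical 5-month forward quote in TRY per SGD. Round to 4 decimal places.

19.6397

T = 5/12 years.
Growth of 1 SGD over T: (1 + 0.0697)^(5/12) = 1.02847206.
Growth of 1 TRY over T: (1 + 0.0633)^(5/12) = 1.02590368.
Forward (SGD per TRY) = 0.05079 × 1.02847206 / 1.02590368 = 0.050917154.
Invert for TRY per SGD: 1 / 0.050917154 = 19.6397.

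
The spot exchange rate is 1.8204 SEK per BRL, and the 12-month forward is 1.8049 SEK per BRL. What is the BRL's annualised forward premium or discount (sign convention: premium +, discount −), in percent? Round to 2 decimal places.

-0.85%

T = 1 year.
Period premium: (1.8049 − 1.8204)/1.8204 = -0.0085146.
×(1/T) gives -0.85% p.a.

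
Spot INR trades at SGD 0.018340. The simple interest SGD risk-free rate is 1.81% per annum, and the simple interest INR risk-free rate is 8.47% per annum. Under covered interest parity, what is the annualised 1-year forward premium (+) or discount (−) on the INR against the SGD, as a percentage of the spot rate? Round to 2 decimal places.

-6.14%

T = 1 year.
CIP forward (SGD per INR) = 0.01834 × 1.018100/1.084700 = 0.017213934.
(F − S)/S ÷ T = (0.017213934 − 0.01834)/0.01834/1 = -0.061399 → -6.14%.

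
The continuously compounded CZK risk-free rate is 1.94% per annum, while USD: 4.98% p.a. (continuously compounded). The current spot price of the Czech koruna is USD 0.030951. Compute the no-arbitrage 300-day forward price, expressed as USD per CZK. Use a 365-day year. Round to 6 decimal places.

0.031734

T = 300/365 years.
Growth of 1 USD over T: e^(0.0498×300/365) = 1.0417807.
CZK accumulates by e^(0.0194×300/365) = 1.016073.
So F = 0.030951 × 1.0417807 / 1.016073 = 0.03173409 (USD/CZK).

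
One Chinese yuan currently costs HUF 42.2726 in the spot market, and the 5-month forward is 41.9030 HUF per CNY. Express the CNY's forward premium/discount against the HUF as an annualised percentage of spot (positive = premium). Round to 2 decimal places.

T = 5/12 years.
Period premium: (41.9030 − 42.2726)/42.2726 = -0.0087433.
Per annum: -0.0087433 / (5/12) = -0.020984 = -2.10%.

-2.10%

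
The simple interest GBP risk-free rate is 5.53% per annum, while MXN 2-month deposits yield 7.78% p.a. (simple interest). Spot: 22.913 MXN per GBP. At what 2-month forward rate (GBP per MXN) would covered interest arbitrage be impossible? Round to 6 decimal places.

0.043482

T = 2/12 years.
Growth of 1 MXN over T: 1 + 0.0778×2/12 = 1.0129667.
GBP accumulates by 1 + 0.0553×2/12 = 1.0092167.
So F = 22.913 × 1.0129667 / 1.0092167 = 22.99814 (MXN/GBP).
Invert for GBP per MXN: 1 / 22.99814 = 0.043482.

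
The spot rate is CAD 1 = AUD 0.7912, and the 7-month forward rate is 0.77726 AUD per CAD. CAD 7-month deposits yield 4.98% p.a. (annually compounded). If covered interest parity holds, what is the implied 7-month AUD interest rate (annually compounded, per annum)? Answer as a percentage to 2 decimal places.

T = 7/12 years.
CIP gives F = S · g_AUD/g_CAD, so g_AUD/g_CAD = 0.77726/0.7912 = 0.9823812.
The CAD side grows by (1 + 0.0498)^(7/12) = 1.0287555.
So the AUD growth factor = 1.0106301.
Annualise: 1.0106301^(12/7) − 1 = 0.018292 = 1.83%.

1.83%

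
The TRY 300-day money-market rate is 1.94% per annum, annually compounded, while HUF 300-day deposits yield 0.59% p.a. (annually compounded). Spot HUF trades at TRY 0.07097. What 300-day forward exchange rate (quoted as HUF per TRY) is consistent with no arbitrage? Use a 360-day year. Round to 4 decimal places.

13.9348

T = 300/360 years.
TRY accumulates by (1 + 0.0194)^(300/360) = 1.01614073.
HUF growth factor: (1 + 0.0059)^(300/360) = 1.00491425.
So F = 0.07097 × 1.01614073 / 1.00491425 = 0.071762847 (TRY/HUF).
Invert for HUF per TRY: 1 / 0.071762847 = 13.9348.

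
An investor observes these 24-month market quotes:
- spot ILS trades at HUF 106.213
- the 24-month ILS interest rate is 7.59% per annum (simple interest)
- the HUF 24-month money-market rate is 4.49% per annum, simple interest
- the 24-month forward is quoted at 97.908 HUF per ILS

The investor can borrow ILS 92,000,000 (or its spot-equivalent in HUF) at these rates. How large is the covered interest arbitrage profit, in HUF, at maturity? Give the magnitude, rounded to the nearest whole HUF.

T = 2 years.
Route A — deposit ILS, sell forward: 92,000,000 × 1.151800 × 97.908 = HUF 10,374,879,964.80.
Route B — convert at spot, deposit HUF: 92,000,000 × 106.213 × 1.089800 = HUF 10,649,085,320.80.
The quoted forward undervalues ILS, so borrow ILS, convert to HUF at spot, deposit the HUF at 4.49%, and buy ILS forward at 97.908 to cover the loan.
The gap between the two covered legs is HUF 274,205,356.

HUF 274,205,356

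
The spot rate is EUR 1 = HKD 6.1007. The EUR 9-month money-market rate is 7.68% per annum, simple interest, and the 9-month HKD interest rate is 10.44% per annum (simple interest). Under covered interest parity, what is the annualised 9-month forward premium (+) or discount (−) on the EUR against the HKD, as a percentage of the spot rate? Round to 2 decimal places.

+2.61%

T = 9/12 years.
No-arbitrage forward: 6.1007 × 1.078300 / 1.057600 = 6.2201067 HKD/EUR.
(F − S)/S ÷ T = (6.2201067 − 6.1007)/6.1007/(9/12) = 0.026097 → 2.61%.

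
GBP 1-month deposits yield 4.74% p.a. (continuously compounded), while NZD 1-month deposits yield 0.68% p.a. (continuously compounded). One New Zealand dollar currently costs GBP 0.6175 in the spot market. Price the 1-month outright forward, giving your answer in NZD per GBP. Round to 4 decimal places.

T = 1/12 years.
GBP accumulates by e^(0.0474×1/12) = 1.0039578.
Growth of 1 NZD over T: e^(0.0068×1/12) = 1.0005668.
CIP: F = S · (grow GBP)/(grow NZD) = 0.6175 × 1.0039578/1.0005668 = 0.6195928 GBP per NZD.
Invert for NZD per GBP: 1 / 0.6195928 = 1.6140.

1.6140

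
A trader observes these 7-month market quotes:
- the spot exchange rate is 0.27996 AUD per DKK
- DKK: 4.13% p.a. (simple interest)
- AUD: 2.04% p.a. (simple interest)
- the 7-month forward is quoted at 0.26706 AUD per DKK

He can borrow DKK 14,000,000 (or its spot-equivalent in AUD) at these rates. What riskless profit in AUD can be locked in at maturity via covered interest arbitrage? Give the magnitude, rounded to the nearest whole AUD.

AUD 137,166

T = 7/12 years.
Keep in DKK, deliver into the forward: 14,000,000·1.024091667·0.26706 = AUD 3,828,914.89.
Swap to AUD now, deposit: 14,000,000·0.27996·1.011900 = AUD 3,966,081.34.
The quoted forward undervalues DKK, so borrow DKK, convert to AUD at spot, deposit the AUD at 2.04%, and buy DKK forward at 0.26706 to cover the loan.
The gap between the two covered legs is AUD 137,166.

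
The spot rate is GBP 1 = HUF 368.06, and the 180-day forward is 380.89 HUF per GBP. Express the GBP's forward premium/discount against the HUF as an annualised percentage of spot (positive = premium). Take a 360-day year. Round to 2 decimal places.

T = 180/360 years.
GBP trades forward at +3.48584% vs spot over the period.
×(1/T) gives 6.97% p.a.

+6.97%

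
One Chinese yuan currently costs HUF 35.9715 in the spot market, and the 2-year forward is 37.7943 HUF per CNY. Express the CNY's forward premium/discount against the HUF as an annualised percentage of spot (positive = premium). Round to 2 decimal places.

T = 2 years.
Period premium: (37.7943 − 35.9715)/35.9715 = 0.0506734.
Per annum: 0.0506734 / 2 = 0.025337 = 2.53%.

+2.53%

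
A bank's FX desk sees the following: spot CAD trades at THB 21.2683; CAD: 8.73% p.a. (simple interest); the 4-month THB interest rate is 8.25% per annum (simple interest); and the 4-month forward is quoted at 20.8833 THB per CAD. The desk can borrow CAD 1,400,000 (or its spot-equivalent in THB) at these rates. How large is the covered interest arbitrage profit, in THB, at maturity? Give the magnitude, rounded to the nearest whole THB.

T = 4/12 years.
Route A — deposit CAD, sell forward: 1,400,000 × 1.029100 × 20.8833 = THB 30,087,405.64.
Route B — convert at spot, deposit THB: 1,400,000 × 21.2683 × 1.027500 = THB 30,594,449.55.
The quoted forward undervalues CAD, so borrow CAD, convert to THB at spot, deposit the THB at 8.25%, and buy CAD forward at 20.8833 to cover the loan.
Profit = 30,594,449.55 − 30,087,405.64 = THB 507,044.

THB 507,044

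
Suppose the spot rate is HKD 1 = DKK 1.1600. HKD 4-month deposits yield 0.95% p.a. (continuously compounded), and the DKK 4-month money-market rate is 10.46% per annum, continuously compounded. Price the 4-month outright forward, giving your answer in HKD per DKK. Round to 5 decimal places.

0.83517

T = 4/12 years.
DKK growth factor: e^(0.1046×4/12) = 1.0354816.
Growth of 1 HKD over T: e^(0.0095×4/12) = 1.0031717.
CIP: F = S · (grow DKK)/(grow HKD) = 1.16 × 1.0354816/1.0031717 = 1.197361 DKK per HKD.
Quoted the other way: 1/1.197361 = 0.83517 HKD per DKK.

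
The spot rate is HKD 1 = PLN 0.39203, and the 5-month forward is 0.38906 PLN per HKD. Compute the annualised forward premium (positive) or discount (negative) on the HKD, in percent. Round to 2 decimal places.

-1.82%

T = 5/12 years.
(F − S)/S = (0.38906 − 0.39203)/0.39203 = -0.0075760.
Per annum: -0.0075760 / (5/12) = -0.018182 = -1.82%.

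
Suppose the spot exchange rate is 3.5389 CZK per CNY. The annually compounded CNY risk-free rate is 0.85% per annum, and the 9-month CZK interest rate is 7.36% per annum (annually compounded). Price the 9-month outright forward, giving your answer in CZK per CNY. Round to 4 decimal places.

T = 9/12 years.
CZK accumulates by (1 + 0.0736)^(9/12) = 1.0547071.
CNY accumulates by (1 + 0.0085)^(9/12) = 1.0063683.
Forward (CZK per CNY) = 3.5389 × 1.0547071 / 1.0063683 = 3.708884.

3.7089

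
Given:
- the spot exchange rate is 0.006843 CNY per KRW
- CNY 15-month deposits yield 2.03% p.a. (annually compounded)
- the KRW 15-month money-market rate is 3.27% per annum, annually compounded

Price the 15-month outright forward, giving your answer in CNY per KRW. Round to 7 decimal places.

T = 15/12 years.
CNY growth factor: (1 + 0.0203)^(15/12) = 1.0254391.
KRW accumulates by (1 + 0.0327)^(15/12) = 1.0410407.
Forward (CNY per KRW) = 0.006843 × 1.0254391 / 1.0410407 = 0.006740447.

0.0067404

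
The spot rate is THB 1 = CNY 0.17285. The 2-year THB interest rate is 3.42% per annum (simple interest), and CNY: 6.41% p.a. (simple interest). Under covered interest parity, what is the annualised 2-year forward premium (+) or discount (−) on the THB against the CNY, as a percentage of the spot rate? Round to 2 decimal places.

+2.80%

T = 2 years.
CIP forward (CNY per THB) = 0.17285 × 1.128200/1.068400 = 0.18252468.
Annualised premium = (F − S)/S × (1/T) = (0.18252468 − 0.17285)/0.17285 ÷ 2 = 2.80%.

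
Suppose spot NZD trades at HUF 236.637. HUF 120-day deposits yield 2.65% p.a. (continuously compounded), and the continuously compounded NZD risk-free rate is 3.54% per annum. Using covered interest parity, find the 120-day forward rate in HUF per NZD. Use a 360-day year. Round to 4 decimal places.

235.9360

T = 120/360 years.
HUF growth factor: e^(0.0265×120/360) = 1.008872462.
NZD growth factor: e^(0.0354×120/360) = 1.011869895.
So F = 236.637 × 1.008872462 / 1.011869895 = 235.936017 (HUF/NZD).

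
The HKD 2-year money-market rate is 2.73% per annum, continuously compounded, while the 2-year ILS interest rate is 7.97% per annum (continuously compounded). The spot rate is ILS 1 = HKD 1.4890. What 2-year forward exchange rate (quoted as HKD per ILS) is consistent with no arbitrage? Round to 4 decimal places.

T = 2 years.
Growth of 1 HKD over T: e^(0.0273×2) = 1.0561181.
Growth of 1 ILS over T: e^(0.0797×2) = 1.172807.
CIP: F = S · (grow HKD)/(grow ILS) = 1.489 × 1.0561181/1.172807 = 1.340851 HKD per ILS.

1.3409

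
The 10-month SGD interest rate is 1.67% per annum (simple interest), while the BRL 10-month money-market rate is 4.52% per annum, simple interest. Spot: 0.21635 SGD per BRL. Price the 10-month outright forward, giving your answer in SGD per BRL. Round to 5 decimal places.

0.21140

T = 10/12 years.
SGD accumulates by 1 + 0.0167×10/12 = 1.0139167.
BRL growth factor: 1 + 0.0452×10/12 = 1.0376667.
CIP: F = S · (grow SGD)/(grow BRL) = 0.21635 × 1.0139167/1.0376667 = 0.2113982 SGD per BRL.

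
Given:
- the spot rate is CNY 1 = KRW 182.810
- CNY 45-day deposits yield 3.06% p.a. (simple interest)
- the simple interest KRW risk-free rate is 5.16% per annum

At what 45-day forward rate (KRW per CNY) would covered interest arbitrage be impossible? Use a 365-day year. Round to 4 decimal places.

183.2815

T = 45/365 years.
Growth of 1 KRW over T: 1 + 0.0516×45/365 = 1.006361644.
CNY accumulates by 1 + 0.0306×45/365 = 1.003772603.
CIP: F = S · (grow KRW)/(grow CNY) = 182.81 × 1.006361644/1.003772603 = 183.281524 KRW per CNY.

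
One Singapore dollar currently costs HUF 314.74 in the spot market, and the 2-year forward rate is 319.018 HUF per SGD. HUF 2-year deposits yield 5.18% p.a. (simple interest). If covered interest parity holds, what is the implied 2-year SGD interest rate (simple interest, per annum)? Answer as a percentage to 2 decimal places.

T = 2 years.
F/S = 319.018/314.74 = 1.0135922 = (growth of HUF) / (growth of SGD).
The HUF side grows by 1 + 0.0518×2 = 1.103600.
That pins the SGD growth at 1.0888008.
(1.0888008 − 1)/T = 0.044400, i.e. 4.44%.

4.44%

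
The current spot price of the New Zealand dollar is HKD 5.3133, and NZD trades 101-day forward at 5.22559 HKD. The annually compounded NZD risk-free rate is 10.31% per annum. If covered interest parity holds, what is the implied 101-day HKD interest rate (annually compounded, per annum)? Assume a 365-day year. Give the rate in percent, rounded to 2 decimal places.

T = 101/365 years.
By CIP, F/S equals the HKD-to-NZD growth ratio: 5.22559/5.3133 = 0.9834924.
The NZD side grows by (1 + 0.1031)^(101/365) = 1.0275242.
Hence g_HKD = 1.0105622.
r = 1.0105622^(365/101) − 1 = 0.038700 → 3.87%.

3.87%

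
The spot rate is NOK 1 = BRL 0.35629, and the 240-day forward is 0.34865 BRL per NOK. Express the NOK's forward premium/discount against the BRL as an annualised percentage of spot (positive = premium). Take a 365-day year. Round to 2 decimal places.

T = 240/365 years.
NOK trades forward at -2.14432% vs spot over the period.
Annualise by dividing by T: -0.0214432 / (240/365) = -0.032612 → -3.26%.

-3.26%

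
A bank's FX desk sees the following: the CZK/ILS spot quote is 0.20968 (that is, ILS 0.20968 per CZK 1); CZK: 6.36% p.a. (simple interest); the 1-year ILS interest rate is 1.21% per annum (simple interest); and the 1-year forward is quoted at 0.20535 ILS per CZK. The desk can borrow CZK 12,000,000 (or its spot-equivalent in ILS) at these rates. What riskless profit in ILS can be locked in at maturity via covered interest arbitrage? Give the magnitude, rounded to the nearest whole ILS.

ILS 74,318

T = 1 year.
Route A — deposit CZK, sell forward: 12,000,000 × 1.063600 × 0.20535 = ILS 2,620,923.12.
Route B — convert at spot, deposit ILS: 12,000,000 × 0.20968 × 1.012100 = ILS 2,546,605.54.
The quoted forward overvalues CZK, so borrow ILS, buy CZK at spot, deposit the CZK at 6.36%, and sell the proceeds forward at 0.20535.
Profit = 2,620,923.12 − 2,546,605.54 = ILS 74,318.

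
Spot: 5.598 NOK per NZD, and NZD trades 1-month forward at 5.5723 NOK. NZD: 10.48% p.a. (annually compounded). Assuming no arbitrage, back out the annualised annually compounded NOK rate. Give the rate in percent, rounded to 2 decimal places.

4.54%

T = 1/12 years.
CIP gives F = S · g_NOK/g_NZD, so g_NOK/g_NZD = 5.5723/5.598 = 0.9954091.
The NZD side grows by (1 + 0.1048)^(1/12) = 1.0083399.
That pins the NOK growth at 1.0037107.
Annualise: 1.0037107^(12/1) − 1 = 0.045449 = 4.54%.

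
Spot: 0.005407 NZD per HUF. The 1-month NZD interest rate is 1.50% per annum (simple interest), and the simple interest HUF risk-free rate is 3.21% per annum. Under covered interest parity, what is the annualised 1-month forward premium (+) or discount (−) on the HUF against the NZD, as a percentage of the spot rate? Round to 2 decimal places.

T = 1/12 years.
F = S · g_NZD/g_HUF = 0.005407 × 1.001250/1.002675 = 0.005399316.
Annualised premium = (F − S)/S × (1/T) = (0.005399316 − 0.005407)/0.005407 ÷ (1/12) = -1.71%.

-1.71%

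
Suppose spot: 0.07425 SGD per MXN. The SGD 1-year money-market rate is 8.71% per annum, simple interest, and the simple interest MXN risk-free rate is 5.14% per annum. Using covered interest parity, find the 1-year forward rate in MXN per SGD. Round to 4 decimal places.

13.0257

T = 1 year.
Growth of 1 SGD over T: 1 + 0.0871×1 = 1.087100.
MXN accumulates by 1 + 0.0514×1 = 1.051400.
Forward (SGD per MXN) = 0.07425 × 1.087100 / 1.051400 = 0.076771138.
Invert for MXN per SGD: 1 / 0.076771138 = 13.0257.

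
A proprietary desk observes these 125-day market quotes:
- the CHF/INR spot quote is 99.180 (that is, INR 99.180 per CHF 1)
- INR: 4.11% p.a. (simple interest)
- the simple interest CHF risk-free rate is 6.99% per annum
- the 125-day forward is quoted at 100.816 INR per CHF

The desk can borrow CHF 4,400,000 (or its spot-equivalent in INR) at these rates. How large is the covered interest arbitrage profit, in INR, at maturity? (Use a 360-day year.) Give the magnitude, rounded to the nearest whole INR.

INR 11,737,031

T = 125/360 years.
Route A — deposit CHF, sell forward: 4,400,000 × 1.02427083333 × 100.816 = INR 454,356,708.67.
Route B — convert at spot, deposit INR: 4,400,000 × 99.180 × 1.01427083333 = INR 442,619,677.50.
The quoted forward overvalues CHF, so borrow INR, buy CHF at spot, deposit the CHF at 6.99%, and sell the proceeds forward at 100.816.
Profit = 454,356,708.67 − 442,619,677.50 = INR 11,737,031.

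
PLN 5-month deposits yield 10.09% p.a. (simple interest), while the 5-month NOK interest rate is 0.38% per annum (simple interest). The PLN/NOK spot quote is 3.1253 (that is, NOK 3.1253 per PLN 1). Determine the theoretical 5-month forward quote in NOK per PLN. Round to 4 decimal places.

T = 5/12 years.
NOK growth factor: 1 + 0.0038×5/12 = 1.0015833.
PLN accumulates by 1 + 0.1009×5/12 = 1.0420417.
So F = 3.1253 × 1.0015833 / 1.0420417 = 3.003957 (NOK/PLN).

3.0040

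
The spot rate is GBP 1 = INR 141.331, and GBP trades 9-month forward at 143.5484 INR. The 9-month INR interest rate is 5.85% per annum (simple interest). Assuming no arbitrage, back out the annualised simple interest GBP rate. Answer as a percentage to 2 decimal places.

3.70%

T = 9/12 years.
CIP gives F = S · g_INR/g_GBP, so g_INR/g_GBP = 143.5484/141.331 = 1.0156894.
The INR side grows by 1 + 0.0585×9/12 = 1.043875.
That pins the GBP growth at 1.0277502.
r = (1.0277502 − 1)/(9/12) = 0.037000 → 3.70%.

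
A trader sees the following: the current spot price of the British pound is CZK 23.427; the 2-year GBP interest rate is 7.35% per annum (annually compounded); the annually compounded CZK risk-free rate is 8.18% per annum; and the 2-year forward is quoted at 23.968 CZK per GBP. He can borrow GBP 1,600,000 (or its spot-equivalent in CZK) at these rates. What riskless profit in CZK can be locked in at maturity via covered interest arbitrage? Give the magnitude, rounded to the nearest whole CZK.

CZK 326,983

T = 2 years.
Keep in GBP, deliver into the forward: 1,600,000·1.15240225·23.968 = CZK 44,193,243.40.
Swap to CZK now, deposit: 1,600,000·23.427·1.17029124 = CZK 43,866,260.61.
The quoted forward overvalues GBP, so borrow CZK, buy GBP at spot, deposit the GBP at 7.35%, and sell the proceeds forward at 23.968.
The gap between the two covered legs is CZK 326,983.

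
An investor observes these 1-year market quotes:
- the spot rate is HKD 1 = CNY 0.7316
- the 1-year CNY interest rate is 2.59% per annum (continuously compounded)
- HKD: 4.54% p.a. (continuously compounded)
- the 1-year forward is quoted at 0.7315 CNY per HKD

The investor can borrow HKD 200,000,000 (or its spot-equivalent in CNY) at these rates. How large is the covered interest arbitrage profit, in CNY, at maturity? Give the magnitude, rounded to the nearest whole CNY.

T = 1 year.
Route A — deposit HKD, sell forward: 200,000,000 × 1.04644635475 × 0.7315 = CNY 153,095,101.70.
Route B — convert at spot, deposit CNY: 200,000,000 × 0.7316 × 1.02623831951 = CNY 150,159,190.91.
The quoted forward overvalues HKD, so borrow CNY, buy HKD at spot, deposit the HKD at 4.54%, and sell the proceeds forward at 0.7315.
Arbitrage profit = |153,095,101.70 − 150,159,190.91| = CNY 2,935,911.

CNY 2,935,911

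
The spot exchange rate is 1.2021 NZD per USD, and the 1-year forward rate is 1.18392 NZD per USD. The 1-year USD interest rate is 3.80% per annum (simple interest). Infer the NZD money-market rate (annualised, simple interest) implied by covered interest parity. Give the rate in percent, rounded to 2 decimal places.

2.23%

T = 1 year.
CIP gives F = S · g_NZD/g_USD, so g_NZD/g_USD = 1.18392/1.2021 = 0.9848765.
USD growth factor: 1 + 0.0380×1 = 1.038000.
That pins the NZD growth at 1.0223018.
(1.0223018 − 1)/T = 0.022302, i.e. 2.23%.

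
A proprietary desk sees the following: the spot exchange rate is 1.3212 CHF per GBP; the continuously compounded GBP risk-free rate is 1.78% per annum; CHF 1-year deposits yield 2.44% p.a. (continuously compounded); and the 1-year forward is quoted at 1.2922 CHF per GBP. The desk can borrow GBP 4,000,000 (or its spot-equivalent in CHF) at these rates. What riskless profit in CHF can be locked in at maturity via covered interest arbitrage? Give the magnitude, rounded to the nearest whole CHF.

T = 1 year.
Route A — deposit GBP, sell forward: 4,000,000 × 1.017959364 × 1.2922 = CHF 5,261,628.36.
Route B — convert at spot, deposit CHF: 4,000,000 × 1.3212 × 1.024700116 = CHF 5,415,335.17.
The quoted forward undervalues GBP, so borrow GBP, convert to CHF at spot, deposit the CHF at 2.44%, and buy GBP forward at 1.2922 to cover the loan.
Profit = 5,415,335.17 − 5,261,628.36 = CHF 153,707.

CHF 153,707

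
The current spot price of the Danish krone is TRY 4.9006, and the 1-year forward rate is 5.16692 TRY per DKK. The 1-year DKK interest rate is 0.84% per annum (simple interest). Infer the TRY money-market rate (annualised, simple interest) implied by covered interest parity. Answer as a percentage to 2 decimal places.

T = 1 year.
CIP gives F = S · g_TRY/g_DKK, so g_TRY/g_DKK = 5.16692/4.9006 = 1.0543444.
The DKK side grows by 1 + 0.0084×1 = 1.008400.
That pins the TRY growth at 1.0632009.
(1.0632009 − 1)/T = 0.063201, i.e. 6.32%.

6.32%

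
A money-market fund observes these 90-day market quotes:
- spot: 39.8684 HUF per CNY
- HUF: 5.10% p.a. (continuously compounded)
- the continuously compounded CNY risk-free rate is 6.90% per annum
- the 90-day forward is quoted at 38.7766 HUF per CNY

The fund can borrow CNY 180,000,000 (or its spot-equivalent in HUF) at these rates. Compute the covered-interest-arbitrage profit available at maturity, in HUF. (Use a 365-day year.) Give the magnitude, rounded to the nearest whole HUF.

HUF 167,570,427

T = 90/365 years.
Route A — deposit CNY, sell forward: 180,000,000 × 1.017159255918 × 38.7766 = HUF 7,099,555,968.55.
Route B — convert at spot, deposit HUF: 180,000,000 × 39.8684 × 1.012654744572 = HUF 7,267,126,395.33.
The quoted forward undervalues CNY, so borrow CNY, convert to HUF at spot, deposit the HUF at 5.10%, and buy CNY forward at 38.7766 to cover the loan.
The gap between the two covered legs is HUF 167,570,427.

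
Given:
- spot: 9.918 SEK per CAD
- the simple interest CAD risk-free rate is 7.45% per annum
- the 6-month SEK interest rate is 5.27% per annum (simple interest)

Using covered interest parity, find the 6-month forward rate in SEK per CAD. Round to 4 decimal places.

9.8138

T = 6/12 years.
SEK accumulates by 1 + 0.0527×6/12 = 1.026350.
CAD accumulates by 1 + 0.0745×6/12 = 1.037250.
CIP: F = S · (grow SEK)/(grow CAD) = 9.918 × 1.026350/1.037250 = 9.813776 SEK per CAD.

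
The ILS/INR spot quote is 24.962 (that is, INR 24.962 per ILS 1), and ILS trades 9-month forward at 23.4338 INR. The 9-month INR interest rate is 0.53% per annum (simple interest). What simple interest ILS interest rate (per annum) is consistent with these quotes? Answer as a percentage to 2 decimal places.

T = 9/12 years.
By CIP, F/S equals the INR-to-ILS growth ratio: 23.4338/24.962 = 0.9387789.
The INR side grows by 1 + 0.0053×9/12 = 1.003975.
So the ILS growth factor = 1.0694478.
(1.0694478 − 1)/T = 0.092597, i.e. 9.26%.

9.26%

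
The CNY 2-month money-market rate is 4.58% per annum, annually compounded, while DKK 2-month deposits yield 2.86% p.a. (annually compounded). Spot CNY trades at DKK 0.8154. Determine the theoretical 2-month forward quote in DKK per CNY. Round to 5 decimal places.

T = 2/12 years.
DKK growth factor: (1 + 0.0286)^(2/12) = 1.0047108.
CNY accumulates by (1 + 0.0458)^(2/12) = 1.0074916.
So F = 0.8154 × 1.0047108 / 1.0074916 = 0.8131494 (DKK/CNY).

0.81315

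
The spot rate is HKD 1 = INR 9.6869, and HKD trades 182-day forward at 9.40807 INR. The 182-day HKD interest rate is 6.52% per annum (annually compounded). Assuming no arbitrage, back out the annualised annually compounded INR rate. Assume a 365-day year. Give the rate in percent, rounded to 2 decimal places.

0.46%

T = 182/365 years.
F/S = 9.40807/9.6869 = 0.9712158 = (growth of INR) / (growth of HKD).
The HKD side grows by (1 + 0.0652)^(182/365) = 1.031996.
That pins the INR growth at 1.0022908.
Annualise: 1.0022908^(365/182) − 1 = 0.004599 = 0.46%.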